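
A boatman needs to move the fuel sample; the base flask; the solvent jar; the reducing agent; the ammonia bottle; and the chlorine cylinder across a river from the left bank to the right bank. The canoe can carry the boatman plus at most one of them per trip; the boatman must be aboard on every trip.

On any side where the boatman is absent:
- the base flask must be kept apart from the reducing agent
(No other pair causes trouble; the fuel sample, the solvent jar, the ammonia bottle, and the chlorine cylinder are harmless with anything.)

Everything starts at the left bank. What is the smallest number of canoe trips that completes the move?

Counting alone: the boatman can take at most 1 across per trip to the right bank, so moving all 6 needs at least 6 loaded trips out, with a return between consecutive ones — at least 11 crossings.
The plan below uses exactly 11 crossings, so it is optimal:
1. Boatman goes to the right bank with the base flask.
2. Boatman goes back to the left bank alone.
3. Boatman goes to the right bank with the fuel sample.
4. Boatman goes back to the left bank alone.
5. Boatman goes to the right bank with the solvent jar.
6. Boatman goes back to the left bank alone.
7. Boatman goes to the right bank with the ammonia bottle.
8. Boatman goes back to the left bank alone.
9. Boatman goes to the right bank with the chlorine cylinder.
10. Boatman goes back to the left bank alone.
11. Boatman goes to the right bank with the reducing agent.

11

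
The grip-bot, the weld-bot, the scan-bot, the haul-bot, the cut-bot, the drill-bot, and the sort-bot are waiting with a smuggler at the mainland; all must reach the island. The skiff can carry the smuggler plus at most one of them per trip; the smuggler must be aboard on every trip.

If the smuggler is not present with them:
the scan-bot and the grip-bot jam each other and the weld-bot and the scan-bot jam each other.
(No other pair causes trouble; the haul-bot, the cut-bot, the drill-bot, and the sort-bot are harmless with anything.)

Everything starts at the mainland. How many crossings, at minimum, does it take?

Counting alone: the smuggler can take at most 1 across per trip to the island, so moving all 7 needs at least 7 loaded trips out, with a return between consecutive ones — at least 13 crossings.
The safety rule pushes this higher. Following every safe sequence of crossings, the most of the 7 that can be at the island as the skiff arrives there on crossing 13 is 6 — never all 7.
So no plan with fewer than 15 crossings exists, and this one achieves 15:
1. Smuggler goes to the island with the scan-bot.  [the mainland: the cut-bot, the drill-bot, the grip-bot, the haul-bot, the sort-bot, the weld-bot | the island: the scan-bot]
2. Smuggler goes back to the mainland alone.  [the mainland: the cut-bot, the drill-bot, the grip-bot, the haul-bot, the sort-bot, the weld-bot | the island: the scan-bot]
3. Smuggler goes to the island with the grip-bot.  [the mainland: the cut-bot, the drill-bot, the haul-bot, the sort-bot, the weld-bot | the island: the grip-bot, the scan-bot]
4. Smuggler goes back to the mainland with the scan-bot.  [the mainland: the cut-bot, the drill-bot, the haul-bot, the scan-bot, the sort-bot, the weld-bot | the island: the grip-bot]
5. Smuggler goes to the island with the weld-bot.  [the mainland: the cut-bot, the drill-bot, the haul-bot, the scan-bot, the sort-bot | the island: the grip-bot, the weld-bot]
6. Smuggler goes back to the mainland alone.  [the mainland: the cut-bot, the drill-bot, the haul-bot, the scan-bot, the sort-bot | the island: the grip-bot, the weld-bot]
7. Smuggler goes to the island with the haul-bot.  [the mainland: the cut-bot, the drill-bot, the scan-bot, the sort-bot | the island: the grip-bot, the haul-bot, the weld-bot]
8. Smuggler goes back to the mainland alone.  [the mainland: the cut-bot, the drill-bot, the scan-bot, the sort-bot | the island: the grip-bot, the haul-bot, the weld-bot]
9. Smuggler goes to the island with the cut-bot.  [the mainland: the drill-bot, the scan-bot, the sort-bot | the island: the cut-bot, the grip-bot, the haul-bot, the weld-bot]
10. Smuggler goes back to the mainland alone.  [the mainland: the drill-bot, the scan-bot, the sort-bot | the island: the cut-bot, the grip-bot, the haul-bot, the weld-bot]
11. Smuggler goes to the island with the drill-bot.  [the mainland: the scan-bot, the sort-bot | the island: the cut-bot, the drill-bot, the grip-bot, the haul-bot, the weld-bot]
12. Smuggler goes back to the mainland alone.  [the mainland: the scan-bot, the sort-bot | the island: the cut-bot, the drill-bot, the grip-bot, the haul-bot, the weld-bot]
13. Smuggler goes to the island with the sort-bot.  [the mainland: the scan-bot | the island: the cut-bot, the drill-bot, the grip-bot, the haul-bot, the sort-bot, the weld-bot]
14. Smuggler goes back to the mainland alone.  [the mainland: the scan-bot | the island: the cut-bot, the drill-bot, the grip-bot, the haul-bot, the sort-bot, the weld-bot]
15. Smuggler goes to the island with the scan-bot.  [the mainland: — | the island: the cut-bot, the drill-bot, the grip-bot, the haul-bot, the scan-bot, the sort-bot, the weld-bot]

15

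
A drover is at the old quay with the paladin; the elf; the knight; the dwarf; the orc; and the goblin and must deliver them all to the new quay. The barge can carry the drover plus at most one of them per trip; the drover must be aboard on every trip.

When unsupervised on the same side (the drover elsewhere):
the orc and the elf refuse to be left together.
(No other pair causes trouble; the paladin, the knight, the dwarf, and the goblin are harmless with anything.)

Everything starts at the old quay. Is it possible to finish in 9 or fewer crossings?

No

Counting alone: the drover can take at most 1 across per trip to the new quay, so moving all 6 needs at least 6 loaded trips out, with a return between consecutive ones — at least 11 crossings.
Since 9 < 11, 9 crossings cannot be enough. (The shortest complete plan in fact takes 11:)
1. Drover goes to the new quay with the elf.
2. Drover goes back to the old quay alone.
3. Drover goes to the new quay with the paladin.
4. Drover goes back to the old quay alone.
5. Drover goes to the new quay with the knight.
6. Drover goes back to the old quay alone.
7. Drover goes to the new quay with the dwarf.
8. Drover goes back to the old quay alone.
9. Drover goes to the new quay with the goblin.
10. Drover goes back to the old quay alone.
11. Drover goes to the new quay with the orc.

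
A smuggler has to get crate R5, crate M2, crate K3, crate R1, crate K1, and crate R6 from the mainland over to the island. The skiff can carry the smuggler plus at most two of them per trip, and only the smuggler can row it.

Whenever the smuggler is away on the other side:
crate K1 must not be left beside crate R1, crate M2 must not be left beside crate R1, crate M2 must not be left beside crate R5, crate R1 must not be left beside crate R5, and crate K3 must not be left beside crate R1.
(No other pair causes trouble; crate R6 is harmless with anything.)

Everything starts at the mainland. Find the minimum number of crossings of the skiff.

9

Counting alone: the smuggler can take at most 2 across per trip to the island, so moving all 6 needs at least 3 loaded trips out, with a return between consecutive ones — at least 5 crossings.
The safety rule pushes this higher. Following every safe sequence of crossings, the most of the 6 that can be at the island as the skiff arrives there on crossings 5, 7 is 4, 5 respectively — never all 6.
So no plan with fewer than 9 crossings exists, and this one achieves 9:
1. Smuggler goes to the island with crate R1 and crate R5.
2. Smuggler goes back to the mainland with crate R5.
3. Smuggler goes to the island with crate K3 and crate R5.
4. Smuggler goes back to the mainland with crate R1.
5. Smuggler goes to the island with crate K1 and crate M2.
6. Smuggler goes back to the mainland with crate R5.
7. Smuggler goes to the island with crate R5 and crate R6.
8. Smuggler goes back to the mainland with crate R5.
9. Smuggler goes to the island with crate R1 and crate R5.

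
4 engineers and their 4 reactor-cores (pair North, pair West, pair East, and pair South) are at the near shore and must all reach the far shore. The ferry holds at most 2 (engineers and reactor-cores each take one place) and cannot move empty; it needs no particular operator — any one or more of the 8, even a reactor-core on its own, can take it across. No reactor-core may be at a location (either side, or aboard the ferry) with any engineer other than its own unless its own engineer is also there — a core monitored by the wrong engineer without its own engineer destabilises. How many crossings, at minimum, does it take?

Following every safe sequence of crossings from the start, the most of the 8 that can be at the far shore as the ferry arrives there on crossings 1, 3, 5 is 2, 3, 4 respectively; the best ever achieved is 4 of 8.
From crossing 7 on, no configuration arises that was not already reachable earlier: only 44 distinct safe configurations (who is on which side, and where the ferry is) can ever be reached, none of them has everyone across, and every continuation just revisits them. So no valid plan exists.

impossible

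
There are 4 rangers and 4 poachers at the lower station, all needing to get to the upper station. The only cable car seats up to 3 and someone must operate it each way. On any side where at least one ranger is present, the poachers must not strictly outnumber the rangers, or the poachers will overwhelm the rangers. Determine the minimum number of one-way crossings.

Counting alone: each trip to the upper station takes at most 3 across and each return brings at least 1 back, so after t trips out (and t−1 returns) at most 3t − (t−1) of the 8 are across; that first reaches 8 at t = 4, so at least 7 crossings are needed.
The safety rule pushes this higher. Following every safe sequence of crossings, the most of the 8 that can be at the upper station as the cable car arrives there on crossing 7 is 7 — never all 8.
So no plan with fewer than 9 crossings exists, and this one achieves 9:
1. 2 poachers → the upper station.  (the lower station: 4R 2P; the upper station: 0R 2P)
2. 1 poacher ← the lower station.  (the lower station: 4R 3P; the upper station: 0R 1P)
3. 3 poachers → the upper station.  (the lower station: 4R 0P; the upper station: 0R 4P)
4. 1 poacher ← the lower station.  (the lower station: 4R 1P; the upper station: 0R 3P)
5. 3 rangers → the upper station.  (the lower station: 1R 1P; the upper station: 3R 3P)
6. 1 ranger and 1 poacher ← the lower station.  (the lower station: 2R 2P; the upper station: 2R 2P)
7. 2 rangers → the upper station.  (the lower station: 0R 2P; the upper station: 4R 2P)
8. 1 poacher ← the lower station.  (the lower station: 0R 3P; the upper station: 4R 1P)
9. 3 poachers → the upper station.  (the lower station: 0R 0P; the upper station: 4R 4P)

9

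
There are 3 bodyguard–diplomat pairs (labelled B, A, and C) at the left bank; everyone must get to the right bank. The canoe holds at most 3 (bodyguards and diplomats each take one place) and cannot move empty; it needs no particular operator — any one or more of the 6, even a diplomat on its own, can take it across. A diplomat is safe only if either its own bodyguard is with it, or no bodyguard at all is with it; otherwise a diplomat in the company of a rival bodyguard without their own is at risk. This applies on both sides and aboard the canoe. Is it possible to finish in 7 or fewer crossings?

Yes

Yes — this plan uses 5 crossings (≤ 7):
1. bodyguard B and diplomat B cross → the right bank.
2. bodyguard B crosses ← the left bank.
3. bodyguard A, bodyguard B, and bodyguard C cross → the right bank.
4. diplomat B crosses ← the left bank.
5. diplomat A, diplomat B, and diplomat C cross → the right bank.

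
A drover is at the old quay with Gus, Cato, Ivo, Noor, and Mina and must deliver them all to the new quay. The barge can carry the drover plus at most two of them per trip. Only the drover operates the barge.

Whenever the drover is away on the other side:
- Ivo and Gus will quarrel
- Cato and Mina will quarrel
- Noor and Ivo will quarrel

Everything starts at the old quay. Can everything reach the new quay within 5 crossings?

Yes

Yes — this plan uses 5 crossings (≤ 5):
1. Drover goes to the new quay with Cato and Ivo.  [the old quay: Gus, Mina, Noor | the new quay: Cato, Ivo]
2. Drover goes back to the old quay alone.  [the old quay: Gus, Mina, Noor | the new quay: Cato, Ivo]
3. Drover goes to the new quay with Gus and Noor.  [the old quay: Mina | the new quay: Cato, Gus, Ivo, Noor]
4. Drover goes back to the old quay with Ivo.  [the old quay: Ivo, Mina | the new quay: Cato, Gus, Noor]
5. Drover goes to the new quay with Ivo and Mina.  [the old quay: — | the new quay: Cato, Gus, Ivo, Mina, Noor]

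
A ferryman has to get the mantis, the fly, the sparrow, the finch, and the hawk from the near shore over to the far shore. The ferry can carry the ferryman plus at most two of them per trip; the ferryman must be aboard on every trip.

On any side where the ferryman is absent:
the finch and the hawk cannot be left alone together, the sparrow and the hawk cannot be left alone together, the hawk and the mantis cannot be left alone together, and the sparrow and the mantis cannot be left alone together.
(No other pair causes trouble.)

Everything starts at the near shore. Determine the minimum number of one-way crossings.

7

Counting alone: the ferryman can take at most 2 across per trip to the far shore, so moving all 5 needs at least 3 loaded trips out, with a return between consecutive ones — at least 5 crossings.
The safety rule pushes this higher. Following every safe sequence of crossings, the most of the 5 that can be at the far shore as the ferry arrives there on crossing 5 is 4 — never all 5.
So no plan with fewer than 7 crossings exists, and this one achieves 7:
1. Ferryman goes to the far shore with the hawk and the mantis.
2. Ferryman goes back to the near shore with the mantis.
3. Ferryman goes to the far shore with the fly and the mantis.
4. Ferryman goes back to the near shore with the mantis.
5. Ferryman goes to the far shore with the finch and the mantis.
6. Ferryman goes back to the near shore with the hawk.
7. Ferryman goes to the far shore with the hawk and the sparrow.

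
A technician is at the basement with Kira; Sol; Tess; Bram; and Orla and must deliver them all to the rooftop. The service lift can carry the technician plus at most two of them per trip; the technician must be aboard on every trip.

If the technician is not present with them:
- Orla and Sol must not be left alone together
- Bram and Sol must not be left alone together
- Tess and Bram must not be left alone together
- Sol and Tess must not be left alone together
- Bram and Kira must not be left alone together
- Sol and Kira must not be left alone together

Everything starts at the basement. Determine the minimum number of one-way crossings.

Counting alone: the technician can take at most 2 across per trip to the rooftop, so moving all 5 needs at least 3 loaded trips out, with a return between consecutive ones — at least 5 crossings.
The safety rule pushes this higher. Following every safe sequence of crossings, the most of the 5 that can be at the rooftop as the service lift arrives there on crossing 5 is 4 — never all 5.
So no plan with fewer than 7 crossings exists, and this one achieves 7:
1. Technician goes to the rooftop with Bram and Sol.  [the basement: Kira, Orla, Tess | the rooftop: Bram, Sol]
2. Technician goes back to the basement with Sol.  [the basement: Kira, Orla, Sol, Tess | the rooftop: Bram]
3. Technician goes to the rooftop with Orla and Sol.  [the basement: Kira, Tess | the rooftop: Bram, Orla, Sol]
4. Technician goes back to the basement with Sol.  [the basement: Kira, Sol, Tess | the rooftop: Bram, Orla]
5. Technician goes to the rooftop with Kira and Tess.  [the basement: Sol | the rooftop: Bram, Kira, Orla, Tess]
6. Technician goes back to the basement with Bram.  [the basement: Bram, Sol | the rooftop: Kira, Orla, Tess]
7. Technician goes to the rooftop with Bram and Sol.  [the basement: — | the rooftop: Bram, Kira, Orla, Sol, Tess]

7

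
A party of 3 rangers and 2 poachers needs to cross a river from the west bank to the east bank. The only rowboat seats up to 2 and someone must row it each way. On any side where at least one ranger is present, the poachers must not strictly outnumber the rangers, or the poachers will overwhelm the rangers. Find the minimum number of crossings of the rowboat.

7

Counting alone: each trip to the east bank takes at most 2 across and each return brings at least 1 back, so after t trips out (and t−1 returns) at most 2t − (t−1) of the 5 are across; that first reaches 5 at t = 4, so at least 7 crossings are needed.
The plan below uses exactly 7 crossings, so it is optimal:
1. 2 poachers → the east bank.  (the west bank: 3R 0P; the east bank: 0R 2P)
2. 1 poacher ← the west bank.  (the west bank: 3R 1P; the east bank: 0R 1P)
3. 2 rangers → the east bank.  (the west bank: 1R 1P; the east bank: 2R 1P)
4. 1 ranger ← the west bank.  (the west bank: 2R 1P; the east bank: 1R 1P)
5. 1 ranger and 1 poacher → the east bank.  (the west bank: 1R 0P; the east bank: 2R 2P)
6. 1 poacher ← the west bank.  (the west bank: 1R 1P; the east bank: 2R 1P)
7. 1 ranger and 1 poacher → the east bank.  (the west bank: 0R 0P; the east bank: 3R 2P)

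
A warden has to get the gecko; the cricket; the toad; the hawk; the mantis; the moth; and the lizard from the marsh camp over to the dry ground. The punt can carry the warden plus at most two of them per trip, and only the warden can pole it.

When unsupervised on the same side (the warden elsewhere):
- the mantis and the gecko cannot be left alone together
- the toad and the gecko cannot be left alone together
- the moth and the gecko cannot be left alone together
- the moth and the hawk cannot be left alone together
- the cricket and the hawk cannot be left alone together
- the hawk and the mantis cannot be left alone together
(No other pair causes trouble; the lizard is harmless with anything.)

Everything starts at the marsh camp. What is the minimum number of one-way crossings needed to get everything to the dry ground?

Counting alone: the warden can take at most 2 across per trip to the dry ground, so moving all 7 needs at least 4 loaded trips out, with a return between consecutive ones — at least 7 crossings.
The safety rule pushes this higher. Following every safe sequence of crossings, the most of the 7 that can be at the dry ground as the punt arrives there on crossing 7 is 6 — never all 7.
So no plan with fewer than 9 crossings exists, and this one achieves 9:
1. Warden goes to the dry ground with the gecko and the hawk.
2. Warden goes back to the marsh camp alone.
3. Warden goes to the dry ground with the cricket.
4. Warden goes back to the marsh camp with the hawk.
5. Warden goes to the dry ground with the mantis and the moth.
6. Warden goes back to the marsh camp with the gecko.
7. Warden goes to the dry ground with the lizard and the toad.
8. Warden goes back to the marsh camp alone.
9. Warden goes to the dry ground with the gecko and the hawk.

9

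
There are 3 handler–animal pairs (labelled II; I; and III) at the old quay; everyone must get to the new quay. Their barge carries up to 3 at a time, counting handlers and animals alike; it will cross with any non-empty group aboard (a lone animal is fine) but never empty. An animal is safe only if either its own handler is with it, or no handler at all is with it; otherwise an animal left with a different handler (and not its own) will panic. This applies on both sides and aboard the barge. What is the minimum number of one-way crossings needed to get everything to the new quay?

5

Counting alone: each trip to the new quay takes at most 3 across and each return brings at least 1 back, so after t trips out (and t−1 returns) at most 3t − (t−1) of the 6 are across; that first reaches 6 at t = 3, so at least 5 crossings are needed.
The plan below uses exactly 5 crossings, so it is optimal:
1. animal II and handler II cross → the new quay.
2. handler II crosses ← the old quay.
3. handler I, handler II, and handler III cross → the new quay.
4. animal II crosses ← the old quay.
5. animal I, animal II, and animal III cross → the new quay.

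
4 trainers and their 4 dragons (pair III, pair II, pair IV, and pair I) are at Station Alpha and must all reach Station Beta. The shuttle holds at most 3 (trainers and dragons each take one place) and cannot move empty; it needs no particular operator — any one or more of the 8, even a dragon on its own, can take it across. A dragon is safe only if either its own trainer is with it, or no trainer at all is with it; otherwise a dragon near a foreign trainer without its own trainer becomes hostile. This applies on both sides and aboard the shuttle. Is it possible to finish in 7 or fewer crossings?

No

Counting alone: each trip to Station Beta takes at most 3 across and each return brings at least 1 back, so after t trips out (and t−1 returns) at most 3t − (t−1) of the 8 are across; that first reaches 8 at t = 4, so at least 7 crossings are needed.
The safety rule pushes this higher. Following every safe sequence of crossings, the most of the 8 that can be at Station Beta as the shuttle arrives there on crossing 7 is 7 — never all 8.
So the move cannot be finished within 7 crossings. (The shortest complete plan takes 9:)
1. dragon III and trainer III cross → Station Beta.
2. trainer III crosses ← Station Alpha.
3. dragon II, trainer II, and trainer III cross → Station Beta.
4. dragon III and trainer III cross ← Station Alpha.
5. trainer I, trainer III, and trainer IV cross → Station Beta.
6. dragon II crosses ← Station Alpha.
7. dragon II and dragon III cross → Station Beta.
8. dragon III crosses ← Station Alpha.
9. dragon I, dragon III, and dragon IV cross → Station Beta.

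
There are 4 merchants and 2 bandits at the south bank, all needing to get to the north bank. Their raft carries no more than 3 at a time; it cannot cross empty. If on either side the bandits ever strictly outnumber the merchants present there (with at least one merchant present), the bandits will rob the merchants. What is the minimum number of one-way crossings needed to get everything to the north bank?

Counting alone: each trip to the north bank takes at most 3 across and each return brings at least 1 back, so after t trips out (and t−1 returns) at most 3t − (t−1) of the 6 are across; that first reaches 6 at t = 3, so at least 5 crossings are needed.
The plan below uses exactly 5 crossings, so it is optimal:
1. 2 bandits → the north bank.  (the south bank: 4M 0B; the north bank: 0M 2B)
2. 1 bandit ← the south bank.  (the south bank: 4M 1B; the north bank: 0M 1B)
3. 2 merchants and 1 bandit → the north bank.  (the south bank: 2M 0B; the north bank: 2M 2B)
4. 1 bandit ← the south bank.  (the south bank: 2M 1B; the north bank: 2M 1B)
5. 2 merchants and 1 bandit → the north bank.  (the south bank: 0M 0B; the north bank: 4M 2B)

5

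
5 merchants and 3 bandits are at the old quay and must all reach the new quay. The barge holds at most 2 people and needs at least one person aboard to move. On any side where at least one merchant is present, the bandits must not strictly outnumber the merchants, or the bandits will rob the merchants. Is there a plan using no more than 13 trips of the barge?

Yes — this plan uses 13 crossings (≤ 13):
1. 2 bandits → the new quay.  (the old quay: 5M 1B; the new quay: 0M 2B)
2. 1 bandit ← the old quay.  (the old quay: 5M 2B; the new quay: 0M 1B)
3. 2 bandits → the new quay.  (the old quay: 5M 0B; the new quay: 0M 3B)
4. 1 bandit ← the old quay.  (the old quay: 5M 1B; the new quay: 0M 2B)
5. 2 merchants → the new quay.  (the old quay: 3M 1B; the new quay: 2M 2B)
6. 1 bandit ← the old quay.  (the old quay: 3M 2B; the new quay: 2M 1B)
7. 1 merchant and 1 bandit → the new quay.  (the old quay: 2M 1B; the new quay: 3M 2B)
8. 1 bandit ← the old quay.  (the old quay: 2M 2B; the new quay: 3M 1B)
9. 2 bandits → the new quay.  (the old quay: 2M 0B; the new quay: 3M 3B)
10. 1 bandit ← the old quay.  (the old quay: 2M 1B; the new quay: 3M 2B)
11. 1 merchant and 1 bandit → the new quay.  (the old quay: 1M 0B; the new quay: 4M 3B)
12. 1 bandit ← the old quay.  (the old quay: 1M 1B; the new quay: 4M 2B)
13. 1 merchant and 1 bandit → the new quay.  (the old quay: 0M 0B; the new quay: 5M 3B)

Yes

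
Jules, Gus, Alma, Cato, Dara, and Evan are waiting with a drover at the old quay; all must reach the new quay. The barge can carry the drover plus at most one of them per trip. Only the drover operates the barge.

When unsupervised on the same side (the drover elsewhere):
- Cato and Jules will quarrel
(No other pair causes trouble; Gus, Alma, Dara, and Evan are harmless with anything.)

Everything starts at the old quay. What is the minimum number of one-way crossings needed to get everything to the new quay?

Counting alone: the drover can take at most 1 across per trip to the new quay, so moving all 6 needs at least 6 loaded trips out, with a return between consecutive ones — at least 11 crossings.
The plan below uses exactly 11 crossings, so it is optimal:
1. Drover goes to the new quay with Jules.
2. Drover goes back to the old quay alone.
3. Drover goes to the new quay with Gus.
4. Drover goes back to the old quay alone.
5. Drover goes to the new quay with Alma.
6. Drover goes back to the old quay alone.
7. Drover goes to the new quay with Dara.
8. Drover goes back to the old quay alone.
9. Drover goes to the new quay with Evan.
10. Drover goes back to the old quay alone.
11. Drover goes to the new quay with Cato.

11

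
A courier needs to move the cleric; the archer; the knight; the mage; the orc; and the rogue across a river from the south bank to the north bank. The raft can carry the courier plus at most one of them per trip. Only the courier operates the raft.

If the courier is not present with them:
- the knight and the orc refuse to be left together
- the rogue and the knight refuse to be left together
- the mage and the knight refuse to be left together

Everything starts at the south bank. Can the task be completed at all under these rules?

Following every safe sequence of crossings from the start, the most of the 6 that can be at the north bank as the raft arrives there on crossings 1, 3, 5, 7 is 1, 2, 3, 4 respectively; the best ever achieved is 4 of 6.
From crossing 9 on, no configuration arises that was not already reachable earlier: only 36 distinct safe configurations (who is on which side, and where the raft is) can ever be reached, none of them has everyone across, and every continuation just revisits them. So no valid plan exists.

No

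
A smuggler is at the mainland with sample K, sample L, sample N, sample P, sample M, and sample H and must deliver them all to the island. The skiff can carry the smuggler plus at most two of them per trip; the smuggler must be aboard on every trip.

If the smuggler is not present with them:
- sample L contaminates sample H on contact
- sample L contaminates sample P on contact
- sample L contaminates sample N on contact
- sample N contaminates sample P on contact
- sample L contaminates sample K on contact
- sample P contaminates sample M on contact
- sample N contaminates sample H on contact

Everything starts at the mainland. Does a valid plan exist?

No

Whatever the first load, the items left behind include a forbidden pair without the smuggler. No opening move is safe, so no plan exists.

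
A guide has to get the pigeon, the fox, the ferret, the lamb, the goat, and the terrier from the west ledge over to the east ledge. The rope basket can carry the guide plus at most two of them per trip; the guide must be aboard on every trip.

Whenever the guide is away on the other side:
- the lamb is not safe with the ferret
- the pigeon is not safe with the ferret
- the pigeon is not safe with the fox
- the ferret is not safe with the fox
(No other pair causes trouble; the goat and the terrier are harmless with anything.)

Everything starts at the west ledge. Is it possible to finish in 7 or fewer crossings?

Counting alone: the guide can take at most 2 across per trip to the east ledge, so moving all 6 needs at least 3 loaded trips out, with a return between consecutive ones — at least 5 crossings.
The safety rule pushes this higher. Following every safe sequence of crossings, the most of the 6 that can be at the east ledge as the rope basket arrives there on crossings 5, 7 is 4, 5 respectively — never all 6.
So the move cannot be finished within 7 crossings. (The shortest complete plan takes 9:)
1. Guide goes to the east ledge with the ferret and the pigeon.
2. Guide goes back to the west ledge with the pigeon.
3. Guide goes to the east ledge with the lamb and the pigeon.
4. Guide goes back to the west ledge with the ferret.
5. Guide goes to the east ledge with the fox and the goat.
6. Guide goes back to the west ledge with the pigeon.
7. Guide goes to the east ledge with the pigeon and the terrier.
8. Guide goes back to the west ledge with the pigeon.
9. Guide goes to the east ledge with the ferret and the pigeon.

No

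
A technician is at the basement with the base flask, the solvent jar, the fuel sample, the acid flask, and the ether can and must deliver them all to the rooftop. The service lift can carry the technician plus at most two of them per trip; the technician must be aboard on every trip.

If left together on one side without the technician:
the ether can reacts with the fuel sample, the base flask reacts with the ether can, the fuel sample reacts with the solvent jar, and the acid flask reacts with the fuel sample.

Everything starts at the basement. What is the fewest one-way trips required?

Counting alone: the technician can take at most 2 across per trip to the rooftop, so moving all 5 needs at least 3 loaded trips out, with a return between consecutive ones — at least 5 crossings.
The plan below uses exactly 5 crossings, so it is optimal:
1. Technician goes to the rooftop with the base flask and the fuel sample.
2. Technician goes back to the basement alone.
3. Technician goes to the rooftop with the acid flask and the solvent jar.
4. Technician goes back to the basement with the fuel sample.
5. Technician goes to the rooftop with the ether can and the fuel sample.

5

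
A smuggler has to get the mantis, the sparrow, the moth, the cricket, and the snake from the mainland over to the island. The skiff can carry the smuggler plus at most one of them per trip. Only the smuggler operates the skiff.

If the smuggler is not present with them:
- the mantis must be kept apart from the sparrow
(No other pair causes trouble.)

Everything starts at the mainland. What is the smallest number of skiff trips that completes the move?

Counting alone: the smuggler can take at most 1 across per trip to the island, so moving all 5 needs at least 5 loaded trips out, with a return between consecutive ones — at least 9 crossings.
The plan below uses exactly 9 crossings, so it is optimal:
1. Smuggler goes to the island with the mantis.
2. Smuggler goes back to the mainland alone.
3. Smuggler goes to the island with the moth.
4. Smuggler goes back to the mainland alone.
5. Smuggler goes to the island with the cricket.
6. Smuggler goes back to the mainland alone.
7. Smuggler goes to the island with the snake.
8. Smuggler goes back to the mainland alone.
9. Smuggler goes to the island with the sparrow.

9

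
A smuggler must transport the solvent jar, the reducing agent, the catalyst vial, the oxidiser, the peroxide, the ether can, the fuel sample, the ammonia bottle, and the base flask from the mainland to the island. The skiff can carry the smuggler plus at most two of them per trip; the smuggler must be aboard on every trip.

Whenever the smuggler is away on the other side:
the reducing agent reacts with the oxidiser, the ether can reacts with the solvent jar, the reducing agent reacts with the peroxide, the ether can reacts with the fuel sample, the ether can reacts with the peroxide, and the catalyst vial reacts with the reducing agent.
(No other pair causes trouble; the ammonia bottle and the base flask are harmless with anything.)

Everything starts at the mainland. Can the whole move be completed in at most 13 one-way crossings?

Yes — this plan uses 11 crossings (≤ 13):
1. Smuggler goes to the island with the ether can and the reducing agent.  [the mainland: the ammonia bottle, the base flask, the catalyst vial, the fuel sample, the oxidiser, the peroxide, the solvent jar | the island: the ether can, the reducing agent]
2. Smuggler goes back to the mainland alone.  [the mainland: the ammonia bottle, the base flask, the catalyst vial, the fuel sample, the oxidiser, the peroxide, the solvent jar | the island: the ether can, the reducing agent]
3. Smuggler goes to the island with the solvent jar.  [the mainland: the ammonia bottle, the base flask, the catalyst vial, the fuel sample, the oxidiser, the peroxide | the island: the ether can, the reducing agent, the solvent jar]
4. Smuggler goes back to the mainland with the ether can.  [the mainland: the ammonia bottle, the base flask, the catalyst vial, the ether can, the fuel sample, the oxidiser, the peroxide | the island: the reducing agent, the solvent jar]
5. Smuggler goes to the island with the fuel sample and the peroxide.  [the mainland: the ammonia bottle, the base flask, the catalyst vial, the ether can, the oxidiser | the island: the fuel sample, the peroxide, the reducing agent, the solvent jar]
6. Smuggler goes back to the mainland with the reducing agent.  [the mainland: the ammonia bottle, the base flask, the catalyst vial, the ether can, the oxidiser, the reducing agent | the island: the fuel sample, the peroxide, the solvent jar]
7. Smuggler goes to the island with the catalyst vial and the oxidiser.  [the mainland: the ammonia bottle, the base flask, the ether can, the reducing agent | the island: the catalyst vial, the fuel sample, the oxidiser, the peroxide, the solvent jar]
8. Smuggler goes back to the mainland alone.  [the mainland: the ammonia bottle, the base flask, the ether can, the reducing agent | the island: the catalyst vial, the fuel sample, the oxidiser, the peroxide, the solvent jar]
9. Smuggler goes to the island with the ammonia bottle and the base flask.  [the mainland: the ether can, the reducing agent | the island: the ammonia bottle, the base flask, the catalyst vial, the fuel sample, the oxidiser, the peroxide, the solvent jar]
10. Smuggler goes back to the mainland alone.  [the mainland: the ether can, the reducing agent | the island: the ammonia bottle, the base flask, the catalyst vial, the fuel sample, the oxidiser, the peroxide, the solvent jar]
11. Smuggler goes to the island with the ether can and the reducing agent.  [the mainland: — | the island: the ammonia bottle, the base flask, the catalyst vial, the ether can, the fuel sample, the oxidiser, the peroxide, the reducing agent, the solvent jar]

Yes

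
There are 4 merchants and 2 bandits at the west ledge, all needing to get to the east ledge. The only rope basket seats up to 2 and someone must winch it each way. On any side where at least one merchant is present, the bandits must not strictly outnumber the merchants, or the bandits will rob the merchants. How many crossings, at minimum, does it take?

Counting alone: each trip to the east ledge takes at most 2 across and each return brings at least 1 back, so after t trips out (and t−1 returns) at most 2t − (t−1) of the 6 are across; that first reaches 6 at t = 5, so at least 9 crossings are needed.
The plan below uses exactly 9 crossings, so it is optimal:
1. 2 bandits → the east ledge.  (the west ledge: 4M 0B; the east ledge: 0M 2B)
2. 1 bandit ← the west ledge.  (the west ledge: 4M 1B; the east ledge: 0M 1B)
3. 2 merchants → the east ledge.  (the west ledge: 2M 1B; the east ledge: 2M 1B)
4. 1 bandit ← the west ledge.  (the west ledge: 2M 2B; the east ledge: 2M 0B)
5. 2 bandits → the east ledge.  (the west ledge: 2M 0B; the east ledge: 2M 2B)
6. 1 bandit ← the west ledge.  (the west ledge: 2M 1B; the east ledge: 2M 1B)
7. 1 merchant and 1 bandit → the east ledge.  (the west ledge: 1M 0B; the east ledge: 3M 2B)
8. 1 bandit ← the west ledge.  (the west ledge: 1M 1B; the east ledge: 3M 1B)
9. 1 merchant and 1 bandit → the east ledge.  (the west ledge: 0M 0B; the east ledge: 4M 2B)

9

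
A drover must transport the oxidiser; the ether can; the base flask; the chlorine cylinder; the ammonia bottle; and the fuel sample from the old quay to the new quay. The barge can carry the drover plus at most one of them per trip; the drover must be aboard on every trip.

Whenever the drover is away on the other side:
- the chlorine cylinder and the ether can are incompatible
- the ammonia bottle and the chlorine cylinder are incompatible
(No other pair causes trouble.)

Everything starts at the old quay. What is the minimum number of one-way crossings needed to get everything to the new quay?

13

Counting alone: the drover can take at most 1 across per trip to the new quay, so moving all 6 needs at least 6 loaded trips out, with a return between consecutive ones — at least 11 crossings.
The safety rule pushes this higher. Following every safe sequence of crossings, the most of the 6 that can be at the new quay as the barge arrives there on crossing 11 is 5 — never all 6.
So no plan with fewer than 13 crossings exists, and this one achieves 13:
1. Drover goes to the new quay with the chlorine cylinder.  [the old quay: the ammonia bottle, the base flask, the ether can, the fuel sample, the oxidiser | the new quay: the chlorine cylinder]
2. Drover goes back to the old quay alone.  [the old quay: the ammonia bottle, the base flask, the ether can, the fuel sample, the oxidiser | the new quay: the chlorine cylinder]
3. Drover goes to the new quay with the oxidiser.  [the old quay: the ammonia bottle, the base flask, the ether can, the fuel sample | the new quay: the chlorine cylinder, the oxidiser]
4. Drover goes back to the old quay alone.  [the old quay: the ammonia bottle, the base flask, the ether can, the fuel sample | the new quay: the chlorine cylinder, the oxidiser]
5. Drover goes to the new quay with the ether can.  [the old quay: the ammonia bottle, the base flask, the fuel sample | the new quay: the chlorine cylinder, the ether can, the oxidiser]
6. Drover goes back to the old quay with the chlorine cylinder.  [the old quay: the ammonia bottle, the base flask, the chlorine cylinder, the fuel sample | the new quay: the ether can, the oxidiser]
7. Drover goes to the new quay with the ammonia bottle.  [the old quay: the base flask, the chlorine cylinder, the fuel sample | the new quay: the ammonia bottle, the ether can, the oxidiser]
8. Drover goes back to the old quay alone.  [the old quay: the base flask, the chlorine cylinder, the fuel sample | the new quay: the ammonia bottle, the ether can, the oxidiser]
9. Drover goes to the new quay with the base flask.  [the old quay: the chlorine cylinder, the fuel sample | the new quay: the ammonia bottle, the base flask, the ether can, the oxidiser]
10. Drover goes back to the old quay alone.  [the old quay: the chlorine cylinder, the fuel sample | the new quay: the ammonia bottle, the base flask, the ether can, the oxidiser]
11. Drover goes to the new quay with the fuel sample.  [the old quay: the chlorine cylinder | the new quay: the ammonia bottle, the base flask, the ether can, the fuel sample, the oxidiser]
12. Drover goes back to the old quay alone.  [the old quay: the chlorine cylinder | the new quay: the ammonia bottle, the base flask, the ether can, the fuel sample, the oxidiser]
13. Drover goes to the new quay with the chlorine cylinder.  [the old quay: — | the new quay: the ammonia bottle, the base flask, the chlorine cylinder, the ether can, the fuel sample, the oxidiser]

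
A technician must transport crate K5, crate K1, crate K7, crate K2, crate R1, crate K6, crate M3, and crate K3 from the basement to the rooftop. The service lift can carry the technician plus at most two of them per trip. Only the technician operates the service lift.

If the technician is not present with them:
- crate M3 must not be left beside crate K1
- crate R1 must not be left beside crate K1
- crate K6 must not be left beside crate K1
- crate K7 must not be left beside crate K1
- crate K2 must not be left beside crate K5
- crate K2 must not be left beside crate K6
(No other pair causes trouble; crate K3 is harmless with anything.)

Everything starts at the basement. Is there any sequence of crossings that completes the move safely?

1. Technician goes to the rooftop with crate K1 and crate K2.
2. Technician goes back to the basement alone.
3. Technician goes to the rooftop with crate K3 and crate K5.
4. Technician goes back to the basement with crate K2.
5. Technician goes to the rooftop with crate K6 and crate K7.
6. Technician goes back to the basement with crate K1.
7. Technician goes to the rooftop with crate M3 and crate R1.
8. Technician goes back to the basement alone.
9. Technician goes to the rooftop with crate K1 and crate K2.

Yes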